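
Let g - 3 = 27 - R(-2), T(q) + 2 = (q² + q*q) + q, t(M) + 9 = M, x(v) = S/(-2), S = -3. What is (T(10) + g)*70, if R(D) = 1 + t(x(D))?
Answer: 17115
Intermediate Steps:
x(v) = 3/2 (x(v) = -3/(-2) = -3*(-½) = 3/2)
t(M) = -9 + M
T(q) = -2 + q + 2*q² (T(q) = -2 + ((q² + q*q) + q) = -2 + ((q² + q²) + q) = -2 + (2*q² + q) = -2 + (q + 2*q²) = -2 + q + 2*q²)
R(D) = -13/2 (R(D) = 1 + (-9 + 3/2) = 1 - 15/2 = -13/2)
g = 73/2 (g = 3 + (27 - 1*(-13/2)) = 3 + (27 + 13/2) = 3 + 67/2 = 73/2 ≈ 36.500)
(T(10) + g)*70 = ((-2 + 10 + 2*10²) + 73/2)*70 = ((-2 + 10 + 2*100) + 73/2)*70 = ((-2 + 10 + 200) + 73/2)*70 = (208 + 73/2)*70 = (489/2)*70 = 17115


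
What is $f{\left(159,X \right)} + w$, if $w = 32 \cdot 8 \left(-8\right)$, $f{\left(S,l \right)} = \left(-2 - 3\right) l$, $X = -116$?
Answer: $-1468$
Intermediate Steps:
$f{\left(S,l \right)} = - 5 l$
$w = -2048$ ($w = 256 \left(-8\right) = -2048$)
$f{\left(159,X \right)} + w = \left(-5\right) \left(-116\right) - 2048 = 580 - 2048 = -1468$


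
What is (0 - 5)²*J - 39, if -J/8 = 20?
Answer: -4039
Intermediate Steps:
J = -160 (J = -8*20 = -160)
(0 - 5)²*J - 39 = (0 - 5)²*(-160) - 39 = (-5)²*(-160) - 39 = 25*(-160) - 39 = -4000 - 39 = -4039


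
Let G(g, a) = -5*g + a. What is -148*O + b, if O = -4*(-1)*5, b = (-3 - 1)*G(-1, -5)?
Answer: -2960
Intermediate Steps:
G(g, a) = a - 5*g
b = 0 (b = (-3 - 1)*(-5 - 5*(-1)) = -4*(-5 + 5) = -4*0 = 0)
O = 20 (O = 4*5 = 20)
-148*O + b = -148*20 + 0 = -2960 + 0 = -2960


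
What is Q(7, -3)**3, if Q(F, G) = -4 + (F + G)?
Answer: 0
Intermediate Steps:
Q(F, G) = -4 + F + G
Q(7, -3)**3 = (-4 + 7 - 3)**3 = 0**3 = 0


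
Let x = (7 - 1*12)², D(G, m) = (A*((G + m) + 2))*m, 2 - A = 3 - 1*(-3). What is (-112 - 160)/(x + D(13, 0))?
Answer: -272/25 ≈ -10.880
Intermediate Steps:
A = -4 (A = 2 - (3 - 1*(-3)) = 2 - (3 + 3) = 2 - 1*6 = 2 - 6 = -4)
D(G, m) = m*(-8 - 4*G - 4*m) (D(G, m) = (-4*((G + m) + 2))*m = (-4*(2 + G + m))*m = (-8 - 4*G - 4*m)*m = m*(-8 - 4*G - 4*m))
x = 25 (x = (7 - 12)² = (-5)² = 25)
(-112 - 160)/(x + D(13, 0)) = (-112 - 160)/(25 - 4*0*(2 + 13 + 0)) = -272/(25 - 4*0*15) = -272/(25 + 0) = -272/25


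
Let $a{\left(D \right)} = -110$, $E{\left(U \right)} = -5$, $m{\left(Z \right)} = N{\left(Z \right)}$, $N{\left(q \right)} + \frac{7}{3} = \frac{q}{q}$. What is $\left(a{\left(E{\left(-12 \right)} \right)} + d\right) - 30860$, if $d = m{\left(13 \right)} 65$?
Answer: $- \frac{93170}{3} \approx -31057.0$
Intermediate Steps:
$N{\left(q \right)} = - \frac{4}{3}$ ($N{\left(q \right)} = - \frac{7}{3} + \frac{q}{q} = - \frac{7}{3} + 1 = - \frac{4}{3}$)
$m{\left(Z \right)} = - \frac{4}{3}$
$d = - \frac{260}{3}$ ($d = \left(- \frac{4}{3}\right) 65 = - \frac{260}{3} \approx -86.667$)
$\left(a{\left(E{\left(-12 \right)} \right)} + d\right) - 30860 = \left(-110 - \frac{260}{3}\right) - 30860 = - \frac{590}{3} - 30860 = - \frac{93170}{3}$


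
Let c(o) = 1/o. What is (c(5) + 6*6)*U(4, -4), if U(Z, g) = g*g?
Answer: 2896/5 ≈ 579.20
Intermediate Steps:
U(Z, g) = g²
(c(5) + 6*6)*U(4, -4) = (1/5 + 6*6)*(-4)² = (⅕ + 36)*16 = (181/5)*16 = 2896/5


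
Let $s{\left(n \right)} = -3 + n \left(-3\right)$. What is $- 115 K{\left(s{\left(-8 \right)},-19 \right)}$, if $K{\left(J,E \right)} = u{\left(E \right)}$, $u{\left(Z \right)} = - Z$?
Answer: $-2185$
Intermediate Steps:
$s{\left(n \right)} = -3 - 3 n$
$K{\left(J,E \right)} = - E$
$- 115 K{\left(s{\left(-8 \right)},-19 \right)} = - 115 \left(\left(-1\right) \left(-19\right)\right) = \left(-115\right) 19 = -2185$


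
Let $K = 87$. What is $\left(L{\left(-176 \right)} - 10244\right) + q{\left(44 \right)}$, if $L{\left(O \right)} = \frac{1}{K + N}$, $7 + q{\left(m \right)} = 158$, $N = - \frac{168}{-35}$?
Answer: $- \frac{4632682}{459} \approx -10093.0$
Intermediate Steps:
$N = \frac{24}{5}$ ($N = \left(-168\right) \left(- \frac{1}{35}\right) = \frac{24}{5} \approx 4.8$)
$q{\left(m \right)} = 151$ ($q{\left(m \right)} = -7 + 158 = 151$)
$L{\left(O \right)} = \frac{5}{459}$ ($L{\left(O \right)} = \frac{1}{87 + \frac{24}{5}} = \frac{1}{\frac{459}{5}} = \frac{5}{459}$)
$\left(L{\left(-176 \right)} - 10244\right) + q{\left(44 \right)} = \left(\frac{5}{459} - 10244\right) + 151 = - \frac{4701991}{459} + 151 = - \frac{4632682}{459}$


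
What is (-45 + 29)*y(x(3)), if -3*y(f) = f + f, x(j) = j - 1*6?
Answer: -32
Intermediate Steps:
x(j) = -6 + j (x(j) = j - 6 = -6 + j)
y(f) = -2*f/3 (y(f) = -(f + f)/3 = -2*f/3)
(-45 + 29)*y(x(3)) = (-45 + 29)*(-2*(-6 + 3)/3) = -(-32)*(-3)/3 = -16*2 = -32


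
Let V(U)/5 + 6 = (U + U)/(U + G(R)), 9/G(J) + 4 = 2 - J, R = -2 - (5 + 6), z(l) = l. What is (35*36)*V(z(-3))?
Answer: -20475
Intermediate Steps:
R = -13 (R = -2 - 1*11 = -2 - 11 = -13)
G(J) = 9/(-2 - J) (G(J) = 9/(-4 + (2 - J)) = 9/(-2 - J))
V(U) = -30 + 10*U/(9/11 + U) (V(U) = -30 + 5*((U + U)/(U - 9/(2 - 13))) = -30 + 5*((2*U)/(U - 9/(-11))) = -30 + 5*((2*U)/(U - 9*(-1/11))) = -30 + 5*((2*U)/(U + 9/11)) = -30 + 5*((2*U)/(9/11 + U)) = -30 + 5*(2*U/(9/11 + U)) = -30 + 10*U/(9/11 + U))
(35*36)*V(z(-3)) = (35*36)*(10*(-27 - 22*(-3))/(9 + 11*(-3))) = 1260*(10*(-27 + 66)/(9 - 33)) = 1260*(10*39/(-24)) = 1260*(10*(-1/24)*39) = 1260*(-65/4) = -20475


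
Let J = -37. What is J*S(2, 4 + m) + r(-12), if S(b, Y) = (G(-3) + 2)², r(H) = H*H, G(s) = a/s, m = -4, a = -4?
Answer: -2404/9 ≈ -267.11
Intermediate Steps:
G(s) = -4/s
r(H) = H²
S(b, Y) = 100/9 (S(b, Y) = (-4/(-3) + 2)² = (-4*(-⅓) + 2)² = (4/3 + 2)² = (10/3)² = 100/9)
J*S(2, 4 + m) + r(-12) = -37*100/9 + (-12)² = -3700/9 + 144 = -2404/9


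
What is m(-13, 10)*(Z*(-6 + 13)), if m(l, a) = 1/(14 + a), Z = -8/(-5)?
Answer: 7/15 ≈ 0.46667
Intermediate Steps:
Z = 8/5 (Z = -8*(-1/5) = 8/5 ≈ 1.6000)
m(-13, 10)*(Z*(-6 + 13)) = (8*(-6 + 13)/5)/(14 + 10) = ((8/5)*7)/24 = (1/24)*(56/5) = 7/15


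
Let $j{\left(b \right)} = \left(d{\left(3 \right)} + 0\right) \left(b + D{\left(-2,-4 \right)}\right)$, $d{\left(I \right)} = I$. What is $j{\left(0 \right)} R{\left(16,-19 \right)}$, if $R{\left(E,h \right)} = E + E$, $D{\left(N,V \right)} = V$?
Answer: $-384$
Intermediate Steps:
$R{\left(E,h \right)} = 2 E$
$j{\left(b \right)} = -12 + 3 b$ ($j{\left(b \right)} = \left(3 + 0\right) \left(b - 4\right) = 3 \left(-4 + b\right) = -12 + 3 b$)
$j{\left(0 \right)} R{\left(16,-19 \right)} = \left(-12 + 3 \cdot 0\right) 2 \cdot 16 = \left(-12 + 0\right) 32 = \left(-12\right) 32 = -384$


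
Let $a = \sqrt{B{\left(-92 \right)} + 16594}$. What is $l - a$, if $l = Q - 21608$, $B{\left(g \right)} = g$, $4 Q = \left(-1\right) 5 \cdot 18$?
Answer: $- \frac{43261}{2} - \sqrt{16502} \approx -21759.0$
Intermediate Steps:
$Q = - \frac{45}{2}$ ($Q = \frac{\left(-1\right) 5 \cdot 18}{4} = \frac{\left(-5\right) 18}{4} = \frac{1}{4} \left(-90\right) = - \frac{45}{2} \approx -22.5$)
$l = - \frac{43261}{2}$ ($l = - \frac{45}{2} - 21608 = - \frac{43261}{2} \approx -21631.0$)
$a = \sqrt{16502}$ ($a = \sqrt{-92 + 16594} = \sqrt{16502} \approx 128.46$)
$l - a = - \frac{43261}{2} - \sqrt{16502}$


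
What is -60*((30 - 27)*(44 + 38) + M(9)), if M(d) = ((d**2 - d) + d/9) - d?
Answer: -18600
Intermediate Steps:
M(d) = d**2 - 17*d/9 (M(d) = ((d**2 - d) + d*(1/9)) - d = ((d**2 - d) + d/9) - d = (d**2 - 8*d/9) - d = d**2 - 17*d/9)
-60*((30 - 27)*(44 + 38) + M(9)) = -60*((30 - 27)*(44 + 38) + (1/9)*9*(-17 + 9*9)) = -60*(3*82 + (1/9)*9*(-17 + 81)) = -60*(246 + (1/9)*9*64) = -60*(246 + 64) = -60*310 = -18600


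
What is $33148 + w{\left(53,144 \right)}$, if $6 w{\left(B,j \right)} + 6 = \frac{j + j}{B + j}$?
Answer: $\frac{6530007}{197} \approx 33147.0$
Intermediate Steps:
$w{\left(B,j \right)} = -1 + \frac{j}{3 \left(B + j\right)}$ ($w{\left(B,j \right)} = -1 + \frac{\left(j + j\right) \frac{1}{B + j}}{6} = -1 + \frac{2 j \frac{1}{B + j}}{6} = -1 + \frac{j}{3 \left(B + j\right)}$)
$33148 + w{\left(53,144 \right)} = 33148 + \frac{\left(-1\right) 53 - 96}{53 + 144} = 33148 + \frac{-53 - 96}{197} = 33148 + \frac{1}{197} \left(-149\right) = 33148 - \frac{149}{197} = \frac{6530007}{197}$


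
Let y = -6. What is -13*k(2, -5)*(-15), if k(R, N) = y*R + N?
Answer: -3315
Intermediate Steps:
k(R, N) = N - 6*R (k(R, N) = -6*R + N = N - 6*R)
-13*k(2, -5)*(-15) = -13*(-5 - 6*2)*(-15) = -13*(-5 - 12)*(-15) = -13*(-17)*(-15) = 221*(-15) = -3315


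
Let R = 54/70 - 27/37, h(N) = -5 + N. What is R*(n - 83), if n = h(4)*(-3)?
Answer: -864/259 ≈ -3.3359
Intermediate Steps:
n = 3 (n = (-5 + 4)*(-3) = -1*(-3) = 3)
R = 54/1295 (R = 54*(1/70) - 27*1/37 = 27/35 - 27/37 = 54/1295 ≈ 0.041699)
R*(n - 83) = 54*(3 - 83)/1295 = (54/1295)*(-80) = -864/259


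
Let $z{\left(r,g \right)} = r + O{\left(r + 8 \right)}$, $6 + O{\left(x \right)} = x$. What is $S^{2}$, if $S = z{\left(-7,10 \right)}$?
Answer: $144$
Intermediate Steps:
$O{\left(x \right)} = -6 + x$
$z{\left(r,g \right)} = 2 + 2 r$ ($z{\left(r,g \right)} = r + \left(-6 + \left(r + 8\right)\right) = r + \left(-6 + \left(8 + r\right)\right) = r + \left(2 + r\right) = 2 + 2 r$)
$S = -12$ ($S = 2 + 2 \left(-7\right) = 2 - 14 = -12$)
$S^{2} = \left(-12\right)^{2} = 144$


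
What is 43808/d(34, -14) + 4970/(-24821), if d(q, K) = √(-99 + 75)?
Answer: -4970/24821 - 10952*I*√6/3 ≈ -0.20023 - 8942.3*I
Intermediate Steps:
d(q, K) = 2*I*√6 (d(q, K) = √(-24) = 2*I*√6)
43808/d(34, -14) + 4970/(-24821) = 43808/((2*I*√6)) + 4970/(-24821) = 43808*(-I*√6/12) + 4970*(-1/24821) = -10952*I*√6/3 - 4970/24821 = -4970/24821 - 10952*I*√6/3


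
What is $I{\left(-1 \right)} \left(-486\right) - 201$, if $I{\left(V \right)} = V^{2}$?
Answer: $-687$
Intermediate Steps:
$I{\left(-1 \right)} \left(-486\right) - 201 = \left(-1\right)^{2} \left(-486\right) - 201 = 1 \left(-486\right) - 201 = -486 - 201 = -687$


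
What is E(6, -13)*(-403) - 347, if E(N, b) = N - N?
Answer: -347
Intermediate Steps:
E(N, b) = 0
E(6, -13)*(-403) - 347 = 0*(-403) - 347 = 0 - 347 = -347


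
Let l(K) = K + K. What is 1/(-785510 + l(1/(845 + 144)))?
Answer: -989/776869388 ≈ -1.2731e-6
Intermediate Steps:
l(K) = 2*K
1/(-785510 + l(1/(845 + 144))) = 1/(-785510 + 2/(845 + 144)) = 1/(-785510 + 2/989) = 1/(-776869388/989) = -989/776869388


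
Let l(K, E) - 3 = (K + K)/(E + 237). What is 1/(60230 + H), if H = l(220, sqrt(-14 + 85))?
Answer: 1689527557/101768453986201 + 220*sqrt(71)/101768453986201 ≈ 1.6602e-5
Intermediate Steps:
l(K, E) = 3 + 2*K/(237 + E) (l(K, E) = 3 + (K + K)/(E + 237) = 3 + (2*K)/(237 + E) = 3 + 2*K/(237 + E))
H = (1151 + 3*sqrt(71))/(237 + sqrt(71)) (H = (711 + 2*220 + 3*sqrt(-14 + 85))/(237 + sqrt(-14 + 85)) = (711 + 440 + 3*sqrt(71))/(237 + sqrt(71)) = (1151 + 3*sqrt(71))/(237 + sqrt(71)) ≈ 4.7928)
1/(60230 + H) = 1/(60230 + (136287/28049 - 220*sqrt(71)/28049)) = 1/(1689527557/28049 - 220*sqrt(71)/28049)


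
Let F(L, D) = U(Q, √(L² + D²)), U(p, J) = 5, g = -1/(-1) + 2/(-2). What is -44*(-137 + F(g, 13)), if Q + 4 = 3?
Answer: 5808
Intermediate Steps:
Q = -1 (Q = -4 + 3 = -1)
g = 0 (g = -1*(-1) + 2*(-½) = 1 - 1 = 0)
F(L, D) = 5
-44*(-137 + F(g, 13)) = -44*(-137 + 5) = -44*(-132) = 5808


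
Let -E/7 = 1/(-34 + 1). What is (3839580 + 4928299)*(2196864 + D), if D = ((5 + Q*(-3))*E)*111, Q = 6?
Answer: 211850693597423/11 ≈ 1.9259e+13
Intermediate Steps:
E = 7/33 (E = -7/(-34 + 1) = -7/(-33) = -7*(-1/33) = 7/33 ≈ 0.21212)
D = -3367/11 (D = ((5 + 6*(-3))*(7/33))*111 = ((5 - 18)*(7/33))*111 = -13*7/33*111 = -91/33*111 = -3367/11 ≈ -306.09)
(3839580 + 4928299)*(2196864 + D) = (3839580 + 4928299)*(2196864 - 3367/11) = 8767879*(24162137/11) = 211850693597423/11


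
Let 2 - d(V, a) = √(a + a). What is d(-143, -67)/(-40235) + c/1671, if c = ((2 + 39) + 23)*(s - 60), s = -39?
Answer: -84977434/22410895 + I*√134/40235 ≈ -3.7918 + 0.00028771*I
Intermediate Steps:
c = -6336 (c = ((2 + 39) + 23)*(-39 - 60) = (41 + 23)*(-99) = 64*(-99) = -6336)
d(V, a) = 2 - √2*√a (d(V, a) = 2 - √(a + a) = 2 - √(2*a) = 2 - √2*√a)
d(-143, -67)/(-40235) + c/1671 = (2 - √2*√(-67))/(-40235) - 6336/1671 = (2 - √2*I*√67)*(-1/40235) - 6336*1/1671 = (2 - I*√134)*(-1/40235) - 2112/557 = (-2/40235 + I*√134/40235) - 2112/557 = -84977434/22410895 + I*√134/40235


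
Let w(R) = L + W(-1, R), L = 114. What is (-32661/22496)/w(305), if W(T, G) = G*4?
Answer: -1719/1579456 ≈ -0.0010883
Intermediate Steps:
W(T, G) = 4*G
w(R) = 114 + 4*R
(-32661/22496)/w(305) = (-32661/22496)/(114 + 4*305) = (-32661*1/22496)/(114 + 1220) = -1719/1184/1334 = -1719/1184*1/1334 = -1719/1579456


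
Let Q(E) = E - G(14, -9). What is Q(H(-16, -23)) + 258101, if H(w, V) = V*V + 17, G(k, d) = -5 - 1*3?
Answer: 258655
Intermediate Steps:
G(k, d) = -8 (G(k, d) = -5 - 3 = -8)
H(w, V) = 17 + V² (H(w, V) = V² + 17 = 17 + V²)
Q(E) = 8 + E (Q(E) = E - 1*(-8) = E + 8 = 8 + E)
Q(H(-16, -23)) + 258101 = (8 + (17 + (-23)²)) + 258101 = (8 + (17 + 529)) + 258101 = (8 + 546) + 258101 = 554 + 258101 = 258655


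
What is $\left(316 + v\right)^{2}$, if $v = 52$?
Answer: $135424$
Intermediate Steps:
$\left(316 + v\right)^{2} = \left(316 + 52\right)^{2} = 368^{2} = 135424$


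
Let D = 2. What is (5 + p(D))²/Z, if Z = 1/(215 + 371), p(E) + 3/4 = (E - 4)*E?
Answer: 293/8 ≈ 36.625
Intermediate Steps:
p(E) = -¾ + E*(-4 + E) (p(E) = -¾ + (E - 4)*E = -¾ + (-4 + E)*E = -¾ + E*(-4 + E))
Z = 1/586 ≈ 0.0017065
(5 + p(D))²/Z = (5 + (-¾ + 2² - 4*2))²/(1/586) = (5 + (-¾ + 4 - 8))²*586 = (5 - 19/4)²*586 = (¼)²*586 = (1/16)*586 = 293/8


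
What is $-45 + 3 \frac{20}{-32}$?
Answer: $- \frac{375}{8} \approx -46.875$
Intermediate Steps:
$-45 + 3 \frac{20}{-32} = -45 + 3 \cdot 20 \left(- \frac{1}{32}\right) = -45 + 3 \left(- \frac{5}{8}\right) = -45 - \frac{15}{8} = - \frac{375}{8}$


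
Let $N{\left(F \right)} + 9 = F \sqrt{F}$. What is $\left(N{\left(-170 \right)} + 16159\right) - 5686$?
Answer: $10464 - 170 i \sqrt{170} \approx 10464.0 - 2216.5 i$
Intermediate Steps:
$N{\left(F \right)} = -9 + F^{\frac{3}{2}}$ ($N{\left(F \right)} = -9 + F \sqrt{F} = -9 + F^{\frac{3}{2}}$)
$\left(N{\left(-170 \right)} + 16159\right) - 5686 = \left(\left(-9 + \left(-170\right)^{\frac{3}{2}}\right) + 16159\right) - 5686 = \left(\left(-9 - 170 i \sqrt{170}\right) + 16159\right) - 5686 = \left(16150 - 170 i \sqrt{170}\right) - 5686 = 10464 - 170 i \sqrt{170}$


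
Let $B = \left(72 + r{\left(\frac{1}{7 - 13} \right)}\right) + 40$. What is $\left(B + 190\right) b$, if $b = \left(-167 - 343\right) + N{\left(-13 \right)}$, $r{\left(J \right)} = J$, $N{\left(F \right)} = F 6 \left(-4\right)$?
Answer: $-59763$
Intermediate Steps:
$N{\left(F \right)} = - 24 F$ ($N{\left(F \right)} = 6 F \left(-4\right) = - 24 F$)
$b = -198$ ($b = \left(-167 - 343\right) - -312 = -510 + 312 = -198$)
$B = \frac{671}{6}$ ($B = \left(72 + \frac{1}{7 - 13}\right) + 40 = \left(72 + \frac{1}{-6}\right) + 40 = \left(72 - \frac{1}{6}\right) + 40 = \frac{431}{6} + 40 = \frac{671}{6} \approx 111.83$)
$\left(B + 190\right) b = \left(\frac{671}{6} + 190\right) \left(-198\right) = \frac{1811}{6} \left(-198\right) = -59763$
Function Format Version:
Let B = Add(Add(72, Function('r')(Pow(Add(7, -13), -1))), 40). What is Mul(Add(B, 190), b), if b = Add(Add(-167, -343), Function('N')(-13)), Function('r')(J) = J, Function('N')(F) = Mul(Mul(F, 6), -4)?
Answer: -59763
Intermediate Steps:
Function('N')(F) = Mul(-24, F) (Function('N')(F) = Mul(Mul(6, F), -4) = Mul(-24, F))
b = -198 (b = Add(Add(-167, -343), Mul(-24, -13)) = Add(-510, 312) = -198)
B = Rational(671, 6) (B = Add(Add(72, Pow(Add(7, -13), -1)), 40) = Add(Add(72, Pow(-6, -1)), 40) = Add(Add(72, Rational(-1, 6)), 40) = Add(Rational(431, 6), 40) = Rational(671, 6) ≈ 111.83)
Mul(Add(B, 190), b) = Mul(Add(Rational(671, 6), 190), -198) = Mul(Rational(1811, 6), -198) = -59763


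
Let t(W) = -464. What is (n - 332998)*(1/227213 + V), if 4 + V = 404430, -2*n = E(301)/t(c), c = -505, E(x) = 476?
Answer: -7099065528793701163/52713416 ≈ -1.3467e+11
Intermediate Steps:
n = 119/232 (n = -238/(-464) = -238*(-1)/464 = -½*(-119/116) = 119/232 ≈ 0.51293)
V = 404426 (V = -4 + 404430 = 404426)
(n - 332998)*(1/227213 + V) = (119/232 - 332998)*(1/227213 + 404426) = -77255417*(1/227213 + 404426)/232 = -77255417/232*91890844739/227213 = -7099065528793701163/52713416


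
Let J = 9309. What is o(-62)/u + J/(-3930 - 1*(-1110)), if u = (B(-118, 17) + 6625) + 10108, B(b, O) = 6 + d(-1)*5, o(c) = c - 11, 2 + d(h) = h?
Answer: -6495399/1965070 ≈ -3.3054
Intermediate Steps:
d(h) = -2 + h
o(c) = -11 + c
B(b, O) = -9 (B(b, O) = 6 + (-2 - 1)*5 = 6 - 3*5 = 6 - 15 = -9)
u = 16724 (u = (-9 + 6625) + 10108 = 6616 + 10108 = 16724)
o(-62)/u + J/(-3930 - 1*(-1110)) = (-11 - 62)/16724 + 9309/(-3930 - 1*(-1110)) = -73*1/16724 + 9309/(-3930 + 1110) = -73/16724 + 9309/(-2820) = -73/16724 + 9309*(-1/2820) = -73/16724 - 3103/940 = -6495399/1965070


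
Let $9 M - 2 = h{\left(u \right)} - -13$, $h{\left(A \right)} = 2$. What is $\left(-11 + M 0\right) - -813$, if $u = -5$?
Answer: $802$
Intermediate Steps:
$M = \frac{17}{9}$ ($M = \frac{2}{9} + \frac{2 - -13}{9} = \frac{2}{9} + \frac{2 + 13}{9} = \frac{2}{9} + \frac{1}{9} \cdot 15 = \frac{2}{9} + \frac{5}{3} = \frac{17}{9} \approx 1.8889$)
$\left(-11 + M 0\right) - -813 = \left(-11 + \frac{17}{9} \cdot 0\right) - -813 = \left(-11 + 0\right) + 813 = -11 + 813 = 802$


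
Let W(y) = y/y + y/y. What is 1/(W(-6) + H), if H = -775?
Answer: -1/773 ≈ -0.0012937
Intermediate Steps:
W(y) = 2 (W(y) = 1 + 1 = 2)
1/(W(-6) + H) = 1/(2 - 775) = 1/(-773) = -1/773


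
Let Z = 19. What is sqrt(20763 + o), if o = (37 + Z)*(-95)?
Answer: sqrt(15443) ≈ 124.27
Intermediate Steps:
o = -5320 (o = (37 + 19)*(-95) = 56*(-95) = -5320)
sqrt(20763 + o) = sqrt(20763 - 5320) = sqrt(15443)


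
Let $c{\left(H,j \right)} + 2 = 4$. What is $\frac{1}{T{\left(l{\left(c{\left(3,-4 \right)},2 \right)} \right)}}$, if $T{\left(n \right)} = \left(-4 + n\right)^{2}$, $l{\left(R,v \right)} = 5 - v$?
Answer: $1$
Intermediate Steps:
$c{\left(H,j \right)} = 2$ ($c{\left(H,j \right)} = -2 + 4 = 2$)
$\frac{1}{T{\left(l{\left(c{\left(3,-4 \right)},2 \right)} \right)}} = \frac{1}{\left(-4 + \left(5 - 2\right)\right)^{2}} = \frac{1}{\left(-4 + 3\right)^{2}} = \frac{1}{\left(-1\right)^{2}} = 1^{-1} = 1$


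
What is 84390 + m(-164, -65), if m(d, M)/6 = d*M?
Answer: 148350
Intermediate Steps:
m(d, M) = 6*M*d (m(d, M) = 6*(d*M) = 6*(M*d) = 6*M*d)
84390 + m(-164, -65) = 84390 + 6*(-65)*(-164) = 84390 + 63960 = 148350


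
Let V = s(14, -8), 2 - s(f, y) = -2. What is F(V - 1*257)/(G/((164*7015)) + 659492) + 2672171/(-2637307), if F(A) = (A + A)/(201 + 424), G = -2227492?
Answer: -63356995548920005991/62530296680926756125 ≈ -1.0132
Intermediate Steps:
s(f, y) = 4 (s(f, y) = 2 - 1*(-2) = 2 + 2 = 4)
V = 4
F(A) = 2*A/625 (F(A) = (2*A)/625 = (2*A)*(1/625) = 2*A/625)
F(V - 1*257)/(G/((164*7015)) + 659492) + 2672171/(-2637307) = (2*(4 - 1*257)/625)/(-2227492/(164*7015) + 659492) + 2672171/(-2637307) = (2*(4 - 257)/625)/(-2227492/1150460 + 659492) + 2672171*(-1/2637307) = ((2/625)*(-253))/(-2227492*1/1150460 + 659492) - 2672171/2637307 = -506/(625*(-556873/287615 + 659492)) - 2672171/2637307 = -506/(625*189679234707/287615) - 2672171/2637307 = -506/625*287615/189679234707 - 2672171/2637307 = -29106638/23709904338375 - 2672171/2637307 = -63356995548920005991/62530296680926756125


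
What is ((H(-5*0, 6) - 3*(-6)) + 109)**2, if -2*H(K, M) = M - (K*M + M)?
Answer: 16129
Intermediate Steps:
H(K, M) = K*M/2 (H(K, M) = -(M - (K*M + M))/2 = -(M - (M + K*M))/2 = -(M + (-M - K*M))/2 = -(-1)*K*M/2 = K*M/2)
((H(-5*0, 6) - 3*(-6)) + 109)**2 = (((1/2)*(-5*0)*6 - 3*(-6)) + 109)**2 = (((1/2)*0*6 + 18) + 109)**2 = ((0 + 18) + 109)**2 = (18 + 109)**2 = 127**2 = 16129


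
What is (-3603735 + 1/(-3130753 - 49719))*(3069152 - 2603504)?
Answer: -667132624371579726/397559 ≈ -1.6781e+12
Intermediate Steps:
(-3603735 + 1/(-3130753 - 49719))*(3069152 - 2603504) = (-3603735 + 1/(-3180472))*465648 = (-3603735 - 1/3180472)*465648 = -11461578262921/3180472*465648 = -667132624371579726/397559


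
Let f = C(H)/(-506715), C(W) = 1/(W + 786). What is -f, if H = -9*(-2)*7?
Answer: 1/462124080 ≈ 2.1639e-9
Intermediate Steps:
H = 126 (H = 18*7 = 126)
C(W) = 1/(786 + W)
f = -1/462124080 (f = 1/((786 + 126)*(-506715)) = -1/506715/912 = (1/912)*(-1/506715) = -1/462124080 ≈ -2.1639e-9)
-f = -1*(-1/462124080) = 1/462124080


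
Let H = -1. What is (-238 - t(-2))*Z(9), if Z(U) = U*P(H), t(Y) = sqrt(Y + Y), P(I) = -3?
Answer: 6426 + 54*I ≈ 6426.0 + 54.0*I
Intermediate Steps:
t(Y) = sqrt(2)*sqrt(Y) (t(Y) = sqrt(2*Y) = sqrt(2)*sqrt(Y))
Z(U) = -3*U (Z(U) = U*(-3) = -3*U)
(-238 - t(-2))*Z(9) = (-238 - sqrt(2)*sqrt(-2))*(-3*9) = (-238 - sqrt(2)*I*sqrt(2))*(-27) = (-238 - 2*I)*(-27) = 6426 + 54*I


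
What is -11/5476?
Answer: -11/5476 ≈ -0.0020088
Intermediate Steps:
-11/5476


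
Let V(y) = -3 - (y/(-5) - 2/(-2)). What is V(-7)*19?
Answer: -513/5 ≈ -102.60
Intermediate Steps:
V(y) = -4 + y/5 (V(y) = -3 - (y*(-1/5) - 2*(-1/2)) = -3 - (-y/5 + 1) = -3 - (1 - y/5) = -3 + (-1 + y/5) = -4 + y/5)
V(-7)*19 = (-4 + (1/5)*(-7))*19 = (-4 - 7/5)*19 = -27/5*19 = -513/5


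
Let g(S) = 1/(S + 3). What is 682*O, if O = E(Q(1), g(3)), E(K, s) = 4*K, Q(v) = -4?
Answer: -10912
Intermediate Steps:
g(S) = 1/(3 + S)
O = -16 (O = 4*(-4) = -16)
682*O = 682*(-16) = -10912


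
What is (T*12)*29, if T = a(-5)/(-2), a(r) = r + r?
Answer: 1740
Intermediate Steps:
a(r) = 2*r
T = 5 (T = (2*(-5))/(-2) = -10*(-1/2) = 5)
(T*12)*29 = (5*12)*29 = 60*29 = 1740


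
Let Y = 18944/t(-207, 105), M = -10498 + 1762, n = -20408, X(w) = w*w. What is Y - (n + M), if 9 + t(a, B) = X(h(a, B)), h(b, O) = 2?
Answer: 126776/5 ≈ 25355.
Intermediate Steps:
X(w) = w**2
t(a, B) = -5 (t(a, B) = -9 + 2**2 = -9 + 4 = -5)
M = -8736
Y = -18944/5 (Y = 18944/(-5) = 18944*(-1/5) = -18944/5 ≈ -3788.8)
Y - (n + M) = -18944/5 - (-20408 - 8736) = -18944/5 - 1*(-29144) = -18944/5 + 29144 = 126776/5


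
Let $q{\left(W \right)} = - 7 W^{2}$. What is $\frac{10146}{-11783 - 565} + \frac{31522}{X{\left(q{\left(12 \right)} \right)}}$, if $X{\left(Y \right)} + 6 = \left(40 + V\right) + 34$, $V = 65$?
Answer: $\frac{9235339}{39102} \approx 236.19$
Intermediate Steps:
$X{\left(Y \right)} = 133$ ($X{\left(Y \right)} = -6 + \left(\left(40 + 65\right) + 34\right) = -6 + \left(105 + 34\right) = -6 + 139 = 133$)
$\frac{10146}{-11783 - 565} + \frac{31522}{X{\left(q{\left(12 \right)} \right)}} = \frac{10146}{-11783 - 565} + \frac{31522}{133} = \frac{10146}{-12348} + 31522 \cdot \frac{1}{133} = 10146 \left(- \frac{1}{12348}\right) + \frac{31522}{133} = - \frac{1691}{2058} + \frac{31522}{133} = \frac{9235339}{39102}$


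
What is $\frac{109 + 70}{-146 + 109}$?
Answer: $- \frac{179}{37} \approx -4.8378$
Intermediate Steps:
$\frac{109 + 70}{-146 + 109} = \frac{179}{-37} = 179 \left(- \frac{1}{37}\right) = - \frac{179}{37}$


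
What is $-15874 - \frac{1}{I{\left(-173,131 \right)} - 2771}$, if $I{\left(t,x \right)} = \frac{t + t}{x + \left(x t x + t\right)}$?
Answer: $- \frac{130592342445031}{8226807699} \approx -15874.0$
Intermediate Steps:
$I{\left(t,x \right)} = \frac{2 t}{t + x + t x^{2}}$ ($I{\left(t,x \right)} = \frac{2 t}{x + \left(t x x + t\right)} = \frac{2 t}{x + \left(t x^{2} + t\right)} = \frac{2 t}{x + \left(t + t x^{2}\right)} = \frac{2 t}{t + x + t x^{2}}$)
$-15874 - \frac{1}{I{\left(-173,131 \right)} - 2771} = -15874 - \frac{1}{2 \left(-173\right) \frac{1}{-173 + 131 - 173 \cdot 131^{2}} - 2771} = -15874 - \frac{1}{2 \left(-173\right) \frac{1}{-173 + 131 - 2968853} - 2771} = -15874 - \frac{1}{2 \left(-173\right) \frac{1}{-2968895} - 2771} = -15874 - \frac{1}{2 \left(-173\right) \left(- \frac{1}{2968895}\right) - 2771} = -15874 - \frac{1}{\frac{346}{2968895} - 2771} = -15874 - \frac{1}{- \frac{8226807699}{2968895}} = -15874 - - \frac{2968895}{8226807699} = -15874 + \frac{2968895}{8226807699} = - \frac{130592342445031}{8226807699}$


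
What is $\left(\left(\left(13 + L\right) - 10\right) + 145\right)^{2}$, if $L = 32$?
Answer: $32400$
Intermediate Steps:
$\left(\left(\left(13 + L\right) - 10\right) + 145\right)^{2} = \left(\left(\left(13 + 32\right) - 10\right) + 145\right)^{2} = \left(\left(45 - 10\right) + 145\right)^{2} = \left(35 + 145\right)^{2} = 180^{2} = 32400$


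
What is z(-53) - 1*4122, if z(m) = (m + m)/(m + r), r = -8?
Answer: -251336/61 ≈ -4120.3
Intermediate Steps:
z(m) = 2*m/(-8 + m) (z(m) = (m + m)/(m - 8) = (2*m)/(-8 + m) = 2*m/(-8 + m))
z(-53) - 1*4122 = 2*(-53)/(-8 - 53) - 1*4122 = 2*(-53)/(-61) - 4122 = 2*(-53)*(-1/61) - 4122 = 106/61 - 4122 = -251336/61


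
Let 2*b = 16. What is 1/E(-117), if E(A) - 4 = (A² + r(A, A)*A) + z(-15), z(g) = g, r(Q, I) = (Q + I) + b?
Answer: 1/40120 ≈ 2.4925e-5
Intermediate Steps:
b = 8 (b = (½)*16 = 8)
r(Q, I) = 8 + I + Q (r(Q, I) = (Q + I) + 8 = (I + Q) + 8 = 8 + I + Q)
E(A) = -11 + A² + A*(8 + 2*A) (E(A) = 4 + ((A² + (8 + A + A)*A) - 15) = 4 + ((A² + (8 + 2*A)*A) - 15) = 4 + ((A² + A*(8 + 2*A)) - 15) = 4 + (-15 + A² + A*(8 + 2*A)) = -11 + A² + A*(8 + 2*A))
1/E(-117) = 1/(-11 + 3*(-117)² + 8*(-117)) = 1/(-11 + 3*13689 - 936) = 1/(-11 + 41067 - 936) = 1/40120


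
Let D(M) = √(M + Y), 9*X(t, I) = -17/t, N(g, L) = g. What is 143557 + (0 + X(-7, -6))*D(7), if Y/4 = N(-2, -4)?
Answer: 143557 + 17*I/63 ≈ 1.4356e+5 + 0.26984*I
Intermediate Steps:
Y = -8 (Y = 4*(-2) = -8)
X(t, I) = -17/(9*t) (X(t, I) = (-17/t)/9 = -17/(9*t))
D(M) = √(-8 + M) (D(M) = √(M - 8) = √(-8 + M))
143557 + (0 + X(-7, -6))*D(7) = 143557 + (0 - 17/9/(-7))*√(-8 + 7) = 143557 + (0 - 17/9*(-⅐))*√(-1) = 143557 + (0 + 17/63)*I = 143557 + 17*I/63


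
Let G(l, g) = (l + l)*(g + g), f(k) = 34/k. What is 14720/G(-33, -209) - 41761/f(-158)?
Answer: 22754086303/117249 ≈ 1.9407e+5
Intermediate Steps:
G(l, g) = 4*g*l (G(l, g) = (2*l)*(2*g) = 4*g*l)
14720/G(-33, -209) - 41761/f(-158) = 14720/((4*(-209)*(-33))) - 41761/(34/(-158)) = 14720/27588 - 41761/(34*(-1/158)) = 14720*(1/27588) - 41761/(-17/79) = 3680/6897 - 41761*(-79/17) = 3680/6897 + 3299119/17 = 22754086303/117249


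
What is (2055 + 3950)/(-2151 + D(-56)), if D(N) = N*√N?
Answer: -12916755/4802417 + 672560*I*√14/4802417 ≈ -2.6896 + 0.524*I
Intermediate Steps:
D(N) = N^(3/2)
(2055 + 3950)/(-2151 + D(-56)) = (2055 + 3950)/(-2151 + (-56)^(3/2)) = 6005/(-2151 - 112*I*√14)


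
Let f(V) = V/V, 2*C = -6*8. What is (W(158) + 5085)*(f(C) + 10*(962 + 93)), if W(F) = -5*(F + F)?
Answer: 36981255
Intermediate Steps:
W(F) = -10*F
C = -24 (C = (-6*8)/2 = (½)*(-48) = -24)
f(V) = 1
(W(158) + 5085)*(f(C) + 10*(962 + 93)) = (-10*158 + 5085)*(1 + 10*(962 + 93)) = (-1580 + 5085)*(1 + 10*1055) = 3505*(1 + 10550) = 3505*10551 = 36981255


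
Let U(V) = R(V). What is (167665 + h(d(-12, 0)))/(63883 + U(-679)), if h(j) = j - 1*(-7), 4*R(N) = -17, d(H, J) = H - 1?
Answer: 670636/255515 ≈ 2.6246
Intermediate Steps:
d(H, J) = -1 + H
R(N) = -17/4 (R(N) = (¼)*(-17) = -17/4)
h(j) = 7 + j (h(j) = j + 7 = 7 + j)
U(V) = -17/4
(167665 + h(d(-12, 0)))/(63883 + U(-679)) = (167665 + (7 + (-1 - 12)))/(63883 - 17/4) = (167665 + (7 - 13))/(255515/4) = (167665 - 6)*(4/255515) = 167659*(4/255515) = 670636/255515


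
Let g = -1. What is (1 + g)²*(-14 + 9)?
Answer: 0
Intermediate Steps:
(1 + g)²*(-14 + 9) = (1 - 1)²*(-14 + 9) = 0²*(-5) = 0*(-5) = 0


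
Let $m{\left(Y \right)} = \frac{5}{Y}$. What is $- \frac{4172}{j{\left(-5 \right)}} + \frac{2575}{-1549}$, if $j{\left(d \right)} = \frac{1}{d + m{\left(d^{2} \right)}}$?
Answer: $\frac{155085397}{7745} \approx 20024.0$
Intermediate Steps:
$j{\left(d \right)} = \frac{1}{d + \frac{5}{d^{2}}}$
$- \frac{4172}{j{\left(-5 \right)}} + \frac{2575}{-1549} = - \frac{4172}{\left(-5\right)^{2} \frac{1}{5 + \left(-5\right)^{3}}} + \frac{2575}{-1549} = - \frac{4172}{25 \frac{1}{5 - 125}} + 2575 \left(- \frac{1}{1549}\right) = - \frac{4172}{25 \frac{1}{-120}} - \frac{2575}{1549} = - \frac{4172}{25 \left(- \frac{1}{120}\right)} - \frac{2575}{1549} = - \frac{4172}{- \frac{5}{24}} - \frac{2575}{1549} = \left(-4172\right) \left(- \frac{24}{5}\right) - \frac{2575}{1549} = \frac{100128}{5} - \frac{2575}{1549} = \frac{155085397}{7745}$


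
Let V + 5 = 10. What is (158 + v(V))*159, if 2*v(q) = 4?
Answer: 25440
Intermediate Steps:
V = 5 (V = -5 + 10 = 5)
v(q) = 2 (v(q) = (1/2)*4 = 2)
(158 + v(V))*159 = (158 + 2)*159 = 160*159 = 25440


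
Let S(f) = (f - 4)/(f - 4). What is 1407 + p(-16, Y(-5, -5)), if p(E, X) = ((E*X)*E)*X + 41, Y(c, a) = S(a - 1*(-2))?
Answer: 1704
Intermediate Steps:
S(f) = 1 (S(f) = (-4 + f)/(-4 + f) = 1)
Y(c, a) = 1
p(E, X) = 41 + E**2*X**2 (p(E, X) = (X*E**2)*X + 41 = E**2*X**2 + 41 = 41 + E**2*X**2)
1407 + p(-16, Y(-5, -5)) = 1407 + (41 + (-16)**2*1**2) = 1407 + (41 + 256*1) = 1407 + (41 + 256) = 1407 + 297 = 1704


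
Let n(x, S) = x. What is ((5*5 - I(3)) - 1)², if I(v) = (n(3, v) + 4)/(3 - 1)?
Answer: 1681/4 ≈ 420.25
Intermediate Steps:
I(v) = 7/2 (I(v) = (3 + 4)/(3 - 1) = 7/2)
((5*5 - I(3)) - 1)² = ((5*5 - 1*7/2) - 1)² = ((25 - 7/2) - 1)² = (43/2 - 1)² = (41/2)² = 1681/4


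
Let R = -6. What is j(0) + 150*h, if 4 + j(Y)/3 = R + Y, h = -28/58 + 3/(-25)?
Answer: -3492/29 ≈ -120.41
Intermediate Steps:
h = -437/725 (h = -28*1/58 + 3*(-1/25) = -14/29 - 3/25 = -437/725 ≈ -0.60276)
j(Y) = -30 + 3*Y (j(Y) = -12 + 3*(-6 + Y) = -12 + (-18 + 3*Y) = -30 + 3*Y)
j(0) + 150*h = (-30 + 3*0) + 150*(-437/725) = (-30 + 0) - 2622/29 = -30 - 2622/29 = -3492/29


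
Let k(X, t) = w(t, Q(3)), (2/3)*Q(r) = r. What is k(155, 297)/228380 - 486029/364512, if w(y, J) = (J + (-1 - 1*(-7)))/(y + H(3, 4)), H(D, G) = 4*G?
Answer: -8685694504471/6514097356320 ≈ -1.3334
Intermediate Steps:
Q(r) = 3*r/2
w(y, J) = (6 + J)/(16 + y) (w(y, J) = (J + (-1 - 1*(-7)))/(y + 4*4) = (J + (-1 + 7))/(y + 16) = (J + 6)/(16 + y) = (6 + J)/(16 + y))
k(X, t) = 21/(2*(16 + t)) (k(X, t) = (6 + (3/2)*3)/(16 + t) = (6 + 9/2)/(16 + t) = (21/2)/(16 + t) = 21/(2*(16 + t)))
k(155, 297)/228380 - 486029/364512 = (21/(2*(16 + 297)))/228380 - 486029/364512 = ((21/2)/313)*(1/228380) - 486029*1/364512 = ((21/2)*(1/313))*(1/228380) - 486029/364512 = (21/626)*(1/228380) - 486029/364512 = 21/142965880 - 486029/364512 = -8685694504471/6514097356320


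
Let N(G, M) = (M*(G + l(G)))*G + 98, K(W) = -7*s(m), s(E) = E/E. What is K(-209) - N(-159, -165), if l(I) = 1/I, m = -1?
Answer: 4171425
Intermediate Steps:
s(E) = 1
K(W) = -7 (K(W) = -7*1 = -7)
N(G, M) = 98 + G*M*(G + 1/G) (N(G, M) = (M*(G + 1/G))*G + 98 = G*M*(G + 1/G) + 98 = 98 + G*M*(G + 1/G))
K(-209) - N(-159, -165) = -7 - (98 - 165 - 165*(-159)²) = -7 - (98 - 165 - 165*25281) = -7 - (98 - 165 - 4171365) = -7 - 1*(-4171432) = -7 + 4171432 = 4171425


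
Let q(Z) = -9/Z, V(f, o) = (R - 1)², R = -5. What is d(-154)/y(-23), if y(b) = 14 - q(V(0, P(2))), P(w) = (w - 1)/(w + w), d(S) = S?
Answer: -616/57 ≈ -10.807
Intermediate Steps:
P(w) = (-1 + w)/(2*w) (P(w) = (-1 + w)/((2*w)) = (-1 + w)*(1/(2*w)) = (-1 + w)/(2*w))
V(f, o) = 36 (V(f, o) = (-5 - 1)² = (-6)² = 36)
y(b) = 57/4 (y(b) = 14 - (-9)/36 = 14 - 1*(-¼) = 14 + ¼ = 57/4)
d(-154)/y(-23) = -154/57/4 = -154*4/57 = -616/57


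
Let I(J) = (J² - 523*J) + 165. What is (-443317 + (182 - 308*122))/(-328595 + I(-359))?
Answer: 43701/1072 ≈ 40.766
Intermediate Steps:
I(J) = 165 + J² - 523*J
(-443317 + (182 - 308*122))/(-328595 + I(-359)) = (-443317 + (182 - 308*122))/(-328595 + (165 + (-359)² - 523*(-359))) = (-443317 + (182 - 37576))/(-328595 + (165 + 128881 + 187757)) = (-443317 - 37394)/(-328595 + 316803) = -480711/(-11792) = -480711*(-1/11792) = 43701/1072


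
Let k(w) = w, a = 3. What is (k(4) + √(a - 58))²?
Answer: (4 + I*√55)² ≈ -39.0 + 59.33*I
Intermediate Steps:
(k(4) + √(a - 58))² = (4 + √(3 - 58))² = (4 + √(-55))² = (4 + I*√55)²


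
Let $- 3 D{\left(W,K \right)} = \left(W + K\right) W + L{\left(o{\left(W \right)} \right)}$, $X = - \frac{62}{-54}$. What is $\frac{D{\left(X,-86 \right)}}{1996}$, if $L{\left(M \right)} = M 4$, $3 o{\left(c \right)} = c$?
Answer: $\frac{69905}{4365252} \approx 0.016014$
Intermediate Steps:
$o{\left(c \right)} = \frac{c}{3}$
$L{\left(M \right)} = 4 M$
$X = \frac{31}{27}$ ($X = \left(-62\right) \left(- \frac{1}{54}\right) = \frac{31}{27} \approx 1.1481$)
$D{\left(W,K \right)} = - \frac{4 W}{9} - \frac{W \left(K + W\right)}{3}$ ($D{\left(W,K \right)} = - \frac{\left(W + K\right) W + 4 \frac{W}{3}}{3} = - \frac{\left(K + W\right) W + \frac{4 W}{3}}{3} = - \frac{W \left(K + W\right) + \frac{4 W}{3}}{3} = - \frac{\frac{4 W}{3} + W \left(K + W\right)}{3} = - \frac{4 W}{9} - \frac{W \left(K + W\right)}{3}$)
$\frac{D{\left(X,-86 \right)}}{1996} = \frac{\frac{1}{9} \cdot \frac{31}{27} \left(-4 - -258 - \frac{31}{9}\right)}{1996} = \frac{1}{9} \cdot \frac{31}{27} \left(-4 + 258 - \frac{31}{9}\right) \frac{1}{1996} = \frac{1}{9} \cdot \frac{31}{27} \cdot \frac{2255}{9} \cdot \frac{1}{1996} = \frac{69905}{2187} \cdot \frac{1}{1996} = \frac{69905}{4365252}$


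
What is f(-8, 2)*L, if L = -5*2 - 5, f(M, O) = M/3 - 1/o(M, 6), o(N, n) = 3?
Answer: 45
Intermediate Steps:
f(M, O) = -⅓ + M/3 (f(M, O) = M/3 - 1/3 = M*(⅓) - 1*⅓ = M/3 - ⅓ = -⅓ + M/3)
L = -15 (L = -10 - 5 = -15)
f(-8, 2)*L = (-⅓ + (⅓)*(-8))*(-15) = (-⅓ - 8/3)*(-15) = -3*(-15) = 45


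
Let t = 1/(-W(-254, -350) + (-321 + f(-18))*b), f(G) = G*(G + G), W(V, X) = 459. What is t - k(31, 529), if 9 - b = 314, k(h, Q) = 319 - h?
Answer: -28855873/100194 ≈ -288.00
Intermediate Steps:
f(G) = 2*G² (f(G) = G*(2*G) = 2*G²)
b = -305 (b = 9 - 1*314 = 9 - 314 = -305)
t = -1/100194 (t = 1/(-1*459 + (-321 + 2*(-18)²)*(-305)) = 1/(-459 + (-321 + 2*324)*(-305)) = 1/(-459 + (-321 + 648)*(-305)) = 1/(-459 + 327*(-305)) = 1/(-459 - 99735) = 1/(-100194) = -1/100194 ≈ -9.9806e-6)
t - k(31, 529) = -1/100194 - (319 - 1*31) = -1/100194 - (319 - 31) = -1/100194 - 1*288 = -1/100194 - 288 = -28855873/100194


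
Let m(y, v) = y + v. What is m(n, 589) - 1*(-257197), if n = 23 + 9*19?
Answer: 257980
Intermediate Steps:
n = 194 (n = 23 + 171 = 194)
m(y, v) = v + y
m(n, 589) - 1*(-257197) = (589 + 194) - 1*(-257197) = 783 + 257197 = 257980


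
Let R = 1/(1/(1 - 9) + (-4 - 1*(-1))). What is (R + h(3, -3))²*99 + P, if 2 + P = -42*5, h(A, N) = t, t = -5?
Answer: 1618711/625 ≈ 2589.9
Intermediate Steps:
h(A, N) = -5
P = -212 (P = -2 - 42*5 = -2 - 210 = -212)
R = -8/25 (R = 1/(1/(-8) + (-4 + 1)) = 1/(-⅛ - 3) = 1/(-25/8) = -8/25 ≈ -0.32000)
(R + h(3, -3))²*99 + P = (-8/25 - 5)²*99 - 212 = (-133/25)²*99 - 212 = (17689/625)*99 - 212 = 1751211/625 - 212 = 1618711/625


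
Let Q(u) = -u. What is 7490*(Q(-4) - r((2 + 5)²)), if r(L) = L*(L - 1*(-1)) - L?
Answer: -17953530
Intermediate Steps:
r(L) = -L + L*(1 + L) (r(L) = L*(L + 1) - L = L*(1 + L) - L = -L + L*(1 + L))
7490*(Q(-4) - r((2 + 5)²)) = 7490*(-1*(-4) - ((2 + 5)²)²) = 7490*(4 - (7²)²) = 7490*(4 - 1*49²) = 7490*(4 - 1*2401) = 7490*(4 - 2401) = 7490*(-2397) = -17953530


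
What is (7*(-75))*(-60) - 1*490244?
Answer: -458744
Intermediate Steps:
(7*(-75))*(-60) - 1*490244 = -525*(-60) - 490244 = 31500 - 490244 = -458744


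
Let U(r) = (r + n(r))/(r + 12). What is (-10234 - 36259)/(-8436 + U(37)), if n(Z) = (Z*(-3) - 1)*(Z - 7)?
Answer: 2278157/416687 ≈ 5.4673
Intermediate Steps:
n(Z) = (-1 - 3*Z)*(-7 + Z) (n(Z) = (-3*Z - 1)*(-7 + Z) = (-1 - 3*Z)*(-7 + Z))
U(r) = (7 - 3*r² + 21*r)/(12 + r) (U(r) = (r + (7 - 3*r² + 20*r))/(r + 12) = (7 - 3*r² + 21*r)/(12 + r))
(-10234 - 36259)/(-8436 + U(37)) = (-10234 - 36259)/(-8436 + (7 - 3*37² + 21*37)/(12 + 37)) = -46493/(-8436 + (7 - 3*1369 + 777)/49) = -46493/(-8436 + (7 - 4107 + 777)/49) = -46493/(-8436 + (1/49)*(-3323)) = -46493/(-8436 - 3323/49) = -46493/(-416687/49) = -46493*(-49/416687) = 2278157/416687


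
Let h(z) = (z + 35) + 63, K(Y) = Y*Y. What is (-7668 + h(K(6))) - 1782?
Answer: -9316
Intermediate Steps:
K(Y) = Y**2
h(z) = 98 + z (h(z) = (35 + z) + 63 = 98 + z)
(-7668 + h(K(6))) - 1782 = (-7668 + (98 + 6**2)) - 1782 = (-7668 + (98 + 36)) - 1782 = (-7668 + 134) - 1782 = -7534 - 1782 = -9316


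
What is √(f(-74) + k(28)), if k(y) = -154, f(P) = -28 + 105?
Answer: I*√77 ≈ 8.775*I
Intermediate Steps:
f(P) = 77
√(f(-74) + k(28)) = √(77 - 154) = √(-77) = I*√77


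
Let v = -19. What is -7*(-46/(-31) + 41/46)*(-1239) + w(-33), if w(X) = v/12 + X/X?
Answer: 176247715/8556 ≈ 20599.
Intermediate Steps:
w(X) = -7/12 (w(X) = -19/12 + X/X = -19*1/12 + 1 = -19/12 + 1 = -7/12)
-7*(-46/(-31) + 41/46)*(-1239) + w(-33) = -7*(-46/(-31) + 41/46)*(-1239) - 7/12 = -7*(-46*(-1/31) + 41*(1/46))*(-1239) - 7/12 = -7*(46/31 + 41/46)*(-1239) - 7/12 = -7*3387/1426*(-1239) - 7/12 = -23709/1426*(-1239) - 7/12 = 29375451/1426 - 7/12 = 176247715/8556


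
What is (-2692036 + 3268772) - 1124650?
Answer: -547914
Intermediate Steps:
(-2692036 + 3268772) - 1124650 = 576736 - 1124650 = -547914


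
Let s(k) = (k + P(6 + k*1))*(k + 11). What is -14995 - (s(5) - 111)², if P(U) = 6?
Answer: -19220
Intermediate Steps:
s(k) = (6 + k)*(11 + k) (s(k) = (k + 6)*(k + 11) = (6 + k)*(11 + k))
-14995 - (s(5) - 111)² = -14995 - ((66 + 5² + 17*5) - 111)² = -14995 - ((66 + 25 + 85) - 111)² = -14995 - (176 - 111)² = -14995 - 1*65² = -14995 - 1*4225 = -14995 - 4225 = -19220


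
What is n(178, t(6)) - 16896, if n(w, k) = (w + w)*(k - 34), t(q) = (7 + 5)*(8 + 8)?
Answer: 39352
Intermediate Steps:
t(q) = 192 (t(q) = 12*16 = 192)
n(w, k) = 2*w*(-34 + k) (n(w, k) = (2*w)*(-34 + k) = 2*w*(-34 + k))
n(178, t(6)) - 16896 = 2*178*(-34 + 192) - 16896 = 2*178*158 - 16896 = 56248 - 16896 = 39352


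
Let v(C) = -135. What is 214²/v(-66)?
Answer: -45796/135 ≈ -339.23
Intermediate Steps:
214²/v(-66) = 214²/(-135) = 45796*(-1/135) = -45796/135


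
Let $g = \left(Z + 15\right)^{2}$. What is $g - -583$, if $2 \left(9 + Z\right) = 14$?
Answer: $752$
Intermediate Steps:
$Z = -2$ ($Z = -9 + \frac{1}{2} \cdot 14 = -9 + 7 = -2$)
$g = 169$ ($g = \left(-2 + 15\right)^{2} = 13^{2} = 169$)
$g - -583 = 169 - -583 = 169 + 583 = 752$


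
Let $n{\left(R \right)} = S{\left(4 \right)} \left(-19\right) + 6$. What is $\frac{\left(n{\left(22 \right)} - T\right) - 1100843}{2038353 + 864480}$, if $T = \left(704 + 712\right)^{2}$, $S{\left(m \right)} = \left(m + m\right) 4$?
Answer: $- \frac{3106501}{2902833} \approx -1.0702$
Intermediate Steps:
$S{\left(m \right)} = 8 m$ ($S{\left(m \right)} = 2 m 4 = 8 m$)
$n{\left(R \right)} = -602$ ($n{\left(R \right)} = 8 \cdot 4 \left(-19\right) + 6 = 32 \left(-19\right) + 6 = -608 + 6 = -602$)
$T = 2005056$ ($T = 1416^{2} = 2005056$)
$\frac{\left(n{\left(22 \right)} - T\right) - 1100843}{2038353 + 864480} = \frac{\left(-602 - 2005056\right) - 1100843}{2038353 + 864480} = \frac{\left(-602 - 2005056\right) - 1100843}{2902833} = \left(-2005658 - 1100843\right) \frac{1}{2902833} = \left(-3106501\right) \frac{1}{2902833} = - \frac{3106501}{2902833}$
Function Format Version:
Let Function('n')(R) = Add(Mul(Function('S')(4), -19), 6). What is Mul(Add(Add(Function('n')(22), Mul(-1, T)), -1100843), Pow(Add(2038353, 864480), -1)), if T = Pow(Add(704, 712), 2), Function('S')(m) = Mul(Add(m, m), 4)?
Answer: Rational(-3106501, 2902833) ≈ -1.0702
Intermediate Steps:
Function('S')(m) = Mul(8, m) (Function('S')(m) = Mul(Mul(2, m), 4) = Mul(8, m))
Function('n')(R) = -602 (Function('n')(R) = Add(Mul(Mul(8, 4), -19), 6) = Add(Mul(32, -19), 6) = Add(-608, 6) = -602)
T = 2005056 (T = Pow(1416, 2) = 2005056)
Mul(Add(Add(Function('n')(22), Mul(-1, T)), -1100843), Pow(Add(2038353, 864480), -1)) = Mul(Add(Add(-602, Mul(-1, 2005056)), -1100843), Pow(Add(2038353, 864480), -1)) = Mul(Add(Add(-602, -2005056), -1100843), Pow(2902833, -1)) = Mul(Add(-2005658, -1100843), Rational(1, 2902833)) = Mul(-3106501, Rational(1, 2902833)) = Rational(-3106501, 2902833)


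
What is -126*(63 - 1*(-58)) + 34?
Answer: -15212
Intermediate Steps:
-126*(63 - 1*(-58)) + 34 = -126*(63 + 58) + 34 = -126*121 + 34 = -15246 + 34 = -15212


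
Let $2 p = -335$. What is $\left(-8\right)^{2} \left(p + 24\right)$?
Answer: $-9184$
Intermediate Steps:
$p = - \frac{335}{2}$ ($p = \frac{1}{2} \left(-335\right) = - \frac{335}{2} \approx -167.5$)
$\left(-8\right)^{2} \left(p + 24\right) = \left(-8\right)^{2} \left(- \frac{335}{2} + 24\right) = 64 \left(- \frac{287}{2}\right) = -9184$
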